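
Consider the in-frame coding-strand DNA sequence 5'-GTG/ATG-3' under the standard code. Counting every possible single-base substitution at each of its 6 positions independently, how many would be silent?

3

Codon 1 (GTG, Val): 3 synonymous substitutions.
Codon 2 (ATG, Met): 0 synonymous substitutions.
Total: 3 + 0 = 3.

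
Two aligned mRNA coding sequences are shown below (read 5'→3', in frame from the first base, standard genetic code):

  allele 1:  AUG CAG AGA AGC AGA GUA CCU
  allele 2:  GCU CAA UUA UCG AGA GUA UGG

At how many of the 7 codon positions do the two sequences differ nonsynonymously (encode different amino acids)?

Codon 1: AUG Met / GCU Ala — nonsynonymous.
Codon 2: CAG Gln / CAA Gln — synonymous.
Codon 3: AGA Arg / UUA Leu — nonsynonymous.
Codon 4: AGC Ser / UCG Ser — synonymous.
Codon 5: AGA Arg / AGA Arg — identical.
Codon 6: GUA Val / GUA Val — identical.
Codon 7: CCU Pro / UGG Trp — nonsynonymous.
Nonsynonymous differences: 3.

3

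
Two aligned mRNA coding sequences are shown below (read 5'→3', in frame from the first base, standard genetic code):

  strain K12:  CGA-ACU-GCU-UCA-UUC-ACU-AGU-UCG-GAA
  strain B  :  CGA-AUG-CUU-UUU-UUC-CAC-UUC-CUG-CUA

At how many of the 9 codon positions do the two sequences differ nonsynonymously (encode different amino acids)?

7

Codon 1: CGA Arg / CGA Arg — identical.
Codon 2: ACU Thr / AUG Met — nonsynonymous.
Codon 3: GCU Ala / CUU Leu — nonsynonymous.
Codon 4: UCA Ser / UUU Phe — nonsynonymous.
Codon 5: UUC Phe / UUC Phe — identical.
Codon 6: ACU Thr / CAC His — nonsynonymous.
Codon 7: AGU Ser / UUC Phe — nonsynonymous.
Codon 8: UCG Ser / CUG Leu — nonsynonymous.
Codon 9: GAA Glu / CUA Leu — nonsynonymous.
Nonsynonymous differences: 7.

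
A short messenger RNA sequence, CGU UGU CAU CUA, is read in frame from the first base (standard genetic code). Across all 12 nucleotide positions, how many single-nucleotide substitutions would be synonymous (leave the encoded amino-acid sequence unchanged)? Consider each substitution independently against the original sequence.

9

Codon 1 (CGU, Arg): 3 synonymous substitutions.
Codon 2 (UGU, Cys): 1 synonymous substitution.
Codon 3 (CAU, His): 1 synonymous substitution.
Codon 4 (CUA, Leu): 4 synonymous substitutions.
Total: 3 + 1 + 1 + 4 = 9.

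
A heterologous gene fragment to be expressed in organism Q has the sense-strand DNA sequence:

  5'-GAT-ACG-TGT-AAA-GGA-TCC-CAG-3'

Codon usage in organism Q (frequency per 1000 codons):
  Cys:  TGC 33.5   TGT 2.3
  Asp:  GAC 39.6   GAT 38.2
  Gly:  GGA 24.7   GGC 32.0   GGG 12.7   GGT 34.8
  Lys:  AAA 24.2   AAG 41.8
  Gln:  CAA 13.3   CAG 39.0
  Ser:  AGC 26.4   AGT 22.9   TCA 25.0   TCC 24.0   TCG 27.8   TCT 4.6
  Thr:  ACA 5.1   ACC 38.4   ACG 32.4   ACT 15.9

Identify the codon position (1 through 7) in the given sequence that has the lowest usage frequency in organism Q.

3

Codon 1 GAT (Asp): 38.2 per 1000.
Codon 2 ACG (Thr): 32.4 per 1000.
Codon 3 TGT (Cys): 2.3 per 1000.
Codon 4 AAA (Lys): 24.2 per 1000.
Codon 5 GGA (Gly): 24.7 per 1000.
Codon 6 TCC (Ser): 24.0 per 1000.
Codon 7 CAG (Gln): 39.0 per 1000.
Lowest frequency is 2.3 at codon 3.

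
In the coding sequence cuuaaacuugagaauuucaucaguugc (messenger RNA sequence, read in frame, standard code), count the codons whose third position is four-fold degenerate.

Codon 1 CUU (Leu): third position 4-fold.
Codon 2 AAA (Lys): third position 2-fold.
Codon 3 CUU (Leu): third position 4-fold.
Codon 4 GAG (Glu): third position 2-fold.
Codon 5 AAU (Asn): third position 2-fold.
Codon 6 UUC (Phe): third position 2-fold.
Codon 7 AUC (Ile): third position 3-fold.
Codon 8 AGU (Ser): third position 2-fold.
Codon 9 UGC (Cys): third position 2-fold.
Four-fold degenerate third positions: 2.

2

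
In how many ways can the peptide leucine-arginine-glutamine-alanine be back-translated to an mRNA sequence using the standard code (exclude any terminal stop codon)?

Leu: 6 codons.
Arg: 6 codons.
Gln: 2 codons.
Ala: 4 codons.
6 × 6 × 2 × 4 = 288.

288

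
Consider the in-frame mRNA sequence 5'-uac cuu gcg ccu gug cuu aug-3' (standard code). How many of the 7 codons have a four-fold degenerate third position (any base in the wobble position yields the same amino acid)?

5

Codon 1 UAC (Tyr): third position 2-fold.
Codon 2 CUU (Leu): third position 4-fold.
Codon 3 GCG (Ala): third position 4-fold.
Codon 4 CCU (Pro): third position 4-fold.
Codon 5 GUG (Val): third position 4-fold.
Codon 6 CUU (Leu): third position 4-fold.
Codon 7 AUG (Met): third position 1-fold.
Four-fold degenerate third positions: 5.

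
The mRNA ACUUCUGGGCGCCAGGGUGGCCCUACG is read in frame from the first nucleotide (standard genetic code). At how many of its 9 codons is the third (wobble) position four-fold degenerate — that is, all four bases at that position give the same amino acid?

8

Codon 1 ACU (Thr): third position 4-fold.
Codon 2 UCU (Ser): third position 4-fold.
Codon 3 GGG (Gly): third position 4-fold.
Codon 4 CGC (Arg): third position 4-fold.
Codon 5 CAG (Gln): third position 2-fold.
Codon 6 GGU (Gly): third position 4-fold.
Codon 7 GGC (Gly): third position 4-fold.
Codon 8 CCU (Pro): third position 4-fold.
Codon 9 ACG (Thr): third position 4-fold.
Four-fold degenerate third positions: 8.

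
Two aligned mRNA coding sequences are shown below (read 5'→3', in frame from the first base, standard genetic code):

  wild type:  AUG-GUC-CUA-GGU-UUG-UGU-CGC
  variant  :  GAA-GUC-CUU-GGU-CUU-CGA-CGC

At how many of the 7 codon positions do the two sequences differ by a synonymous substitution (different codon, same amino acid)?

Codon 1: AUG Met / GAA Glu — nonsynonymous.
Codon 2: GUC Val / GUC Val — identical.
Codon 3: CUA Leu / CUU Leu — synonymous.
Codon 4: GGU Gly / GGU Gly — identical.
Codon 5: UUG Leu / CUU Leu — synonymous.
Codon 6: UGU Cys / CGA Arg — nonsynonymous.
Codon 7: CGC Arg / CGC Arg — identical.
Synonymous differences: 2.

2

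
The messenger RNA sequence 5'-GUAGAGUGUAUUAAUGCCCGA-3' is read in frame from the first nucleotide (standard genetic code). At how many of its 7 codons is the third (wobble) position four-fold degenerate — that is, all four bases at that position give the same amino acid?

3

Codon 1 GUA (Val): third position 4-fold.
Codon 2 GAG (Glu): third position 2-fold.
Codon 3 UGU (Cys): third position 2-fold.
Codon 4 AUU (Ile): third position 3-fold.
Codon 5 AAU (Asn): third position 2-fold.
Codon 6 GCC (Ala): third position 4-fold.
Codon 7 CGA (Arg): third position 4-fold.
Four-fold degenerate third positions: 3.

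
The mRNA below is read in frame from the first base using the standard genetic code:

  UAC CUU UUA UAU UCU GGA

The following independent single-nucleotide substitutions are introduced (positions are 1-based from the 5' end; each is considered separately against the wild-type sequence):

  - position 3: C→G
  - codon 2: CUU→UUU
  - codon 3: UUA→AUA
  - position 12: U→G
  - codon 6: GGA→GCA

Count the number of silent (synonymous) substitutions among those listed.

0

Codon 1: UAC (Tyr) → UAG (Stop) — nonsense.
Codon 2: CUU (Leu) → UUU (Phe) — missense.
Codon 3: UUA (Leu) → AUA (Ile) — missense.
Codon 4: UAU (Tyr) → UAG (Stop) — nonsense.
Codon 6: GGA (Gly) → GCA (Ala) — missense.
Synonymous: 0 of 5.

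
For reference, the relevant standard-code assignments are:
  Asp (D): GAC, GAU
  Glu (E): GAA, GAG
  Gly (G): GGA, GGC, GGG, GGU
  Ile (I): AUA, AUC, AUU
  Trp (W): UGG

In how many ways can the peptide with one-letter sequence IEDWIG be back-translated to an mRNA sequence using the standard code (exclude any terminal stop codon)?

Ile: 3 codons.
Glu: 2 codons.
Asp: 2 codons.
Trp: 1 codon.
Ile: 3 codons.
Gly: 4 codons.
3 × 2 × 2 × 1 × 3 × 4 = 144.

144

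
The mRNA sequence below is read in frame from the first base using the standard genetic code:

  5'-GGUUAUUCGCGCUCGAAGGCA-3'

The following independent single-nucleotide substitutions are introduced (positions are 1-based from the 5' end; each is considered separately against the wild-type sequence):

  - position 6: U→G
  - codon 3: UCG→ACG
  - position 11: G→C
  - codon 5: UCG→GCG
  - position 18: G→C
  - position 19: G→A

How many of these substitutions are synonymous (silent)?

Codon 2: UAU (Tyr) → UAG (Stop) — nonsense.
Codon 3: UCG (Ser) → ACG (Thr) — missense.
Codon 4: CGC (Arg) → CCC (Pro) — missense.
Codon 5: UCG (Ser) → GCG (Ala) — missense.
Codon 6: AAG (Lys) → AAC (Asn) — missense.
Codon 7: GCA (Ala) → ACA (Thr) — missense.
Synonymous: 0 of 6.

0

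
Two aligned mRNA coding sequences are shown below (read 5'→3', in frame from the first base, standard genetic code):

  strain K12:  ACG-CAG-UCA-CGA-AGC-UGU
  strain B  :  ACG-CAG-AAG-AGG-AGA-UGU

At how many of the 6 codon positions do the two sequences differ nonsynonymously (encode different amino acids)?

Codon 1: ACG Thr / ACG Thr — identical.
Codon 2: CAG Gln / CAG Gln — identical.
Codon 3: UCA Ser / AAG Lys — nonsynonymous.
Codon 4: CGA Arg / AGG Arg — synonymous.
Codon 5: AGC Ser / AGA Arg — nonsynonymous.
Codon 6: UGU Cys / UGU Cys — identical.
Nonsynonymous differences: 2.

2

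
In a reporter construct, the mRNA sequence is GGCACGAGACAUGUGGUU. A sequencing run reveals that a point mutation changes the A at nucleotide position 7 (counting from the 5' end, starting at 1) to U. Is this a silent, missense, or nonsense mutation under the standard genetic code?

nonsense

Position 7 falls in codon 3: AGA → Arg.
After the substitution the codon is UGA → Stop.
The new codon is a stop codon, so this is a nonsense mutation.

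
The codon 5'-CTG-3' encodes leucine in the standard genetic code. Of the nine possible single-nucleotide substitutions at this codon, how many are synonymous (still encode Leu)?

4

Position 1: TTG → 1 synonymous.
Position 2: none → 0 synonymous.
Position 3: CTT, CTC, CTA → 3 synonymous.
Total: 1 + 0 + 3 = 4.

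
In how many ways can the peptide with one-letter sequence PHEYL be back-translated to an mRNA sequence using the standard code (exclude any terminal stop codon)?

Pro: 4 codons.
His: 2 codons.
Glu: 2 codons.
Tyr: 2 codons.
Leu: 6 codons.
4 × 2 × 2 × 2 × 6 = 192.

192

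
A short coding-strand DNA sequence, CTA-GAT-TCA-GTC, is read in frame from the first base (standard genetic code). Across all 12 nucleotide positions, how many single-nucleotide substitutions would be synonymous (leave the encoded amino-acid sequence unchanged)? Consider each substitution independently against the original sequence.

Codon 1 (CTA, Leu): 4 synonymous substitutions.
Codon 2 (GAT, Asp): 1 synonymous substitution.
Codon 3 (TCA, Ser): 3 synonymous substitutions.
Codon 4 (GTC, Val): 3 synonymous substitutions.
Total: 4 + 1 + 3 + 3 = 11.

11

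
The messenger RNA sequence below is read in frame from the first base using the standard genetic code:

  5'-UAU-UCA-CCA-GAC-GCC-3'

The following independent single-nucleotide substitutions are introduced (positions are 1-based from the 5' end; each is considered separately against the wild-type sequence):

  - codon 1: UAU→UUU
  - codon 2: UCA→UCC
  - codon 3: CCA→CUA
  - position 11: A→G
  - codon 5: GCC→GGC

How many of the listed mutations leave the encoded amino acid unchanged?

Codon 1: UAU (Tyr) → UUU (Phe) — missense.
Codon 2: UCA (Ser) → UCC (Ser) — synonymous.
Codon 3: CCA (Pro) → CUA (Leu) — missense.
Codon 4: GAC (Asp) → GGC (Gly) — missense.
Codon 5: GCC (Ala) → GGC (Gly) — missense.
Synonymous: 1 of 5.

1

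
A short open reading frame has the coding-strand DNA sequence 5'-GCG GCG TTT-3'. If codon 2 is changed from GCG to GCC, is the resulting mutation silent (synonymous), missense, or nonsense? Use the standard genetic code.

Position 6 falls in codon 2: GCG → Ala.
After the substitution the codon is GCC → Ala.
Both encode Ala, so the change is synonymous.

silent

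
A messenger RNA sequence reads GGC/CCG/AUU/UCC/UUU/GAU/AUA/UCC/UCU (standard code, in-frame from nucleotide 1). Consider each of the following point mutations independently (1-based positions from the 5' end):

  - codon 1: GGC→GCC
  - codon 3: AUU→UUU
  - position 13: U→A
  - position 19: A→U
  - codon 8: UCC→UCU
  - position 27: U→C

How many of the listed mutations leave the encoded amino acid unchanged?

2

Codon 1: GGC (Gly) → GCC (Ala) — missense.
Codon 3: AUU (Ile) → UUU (Phe) — missense.
Codon 5: UUU (Phe) → AUU (Ile) — missense.
Codon 7: AUA (Ile) → UUA (Leu) — missense.
Codon 8: UCC (Ser) → UCU (Ser) — synonymous.
Codon 9: UCU (Ser) → UCC (Ser) — synonymous.
Synonymous: 2 of 6.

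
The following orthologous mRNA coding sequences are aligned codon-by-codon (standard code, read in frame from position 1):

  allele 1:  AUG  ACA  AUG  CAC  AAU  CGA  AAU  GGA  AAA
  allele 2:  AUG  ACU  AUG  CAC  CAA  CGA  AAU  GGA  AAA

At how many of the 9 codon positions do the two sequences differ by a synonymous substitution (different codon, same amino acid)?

Codon 1: AUG Met / AUG Met — identical.
Codon 2: ACA Thr / ACU Thr — synonymous.
Codon 3: AUG Met / AUG Met — identical.
Codon 4: CAC His / CAC His — identical.
Codon 5: AAU Asn / CAA Gln — nonsynonymous.
Codon 6: CGA Arg / CGA Arg — identical.
Codon 7: AAU Asn / AAU Asn — identical.
Codon 8: GGA Gly / GGA Gly — identical.
Codon 9: AAA Lys / AAA Lys — identical.
Synonymous differences: 1.

1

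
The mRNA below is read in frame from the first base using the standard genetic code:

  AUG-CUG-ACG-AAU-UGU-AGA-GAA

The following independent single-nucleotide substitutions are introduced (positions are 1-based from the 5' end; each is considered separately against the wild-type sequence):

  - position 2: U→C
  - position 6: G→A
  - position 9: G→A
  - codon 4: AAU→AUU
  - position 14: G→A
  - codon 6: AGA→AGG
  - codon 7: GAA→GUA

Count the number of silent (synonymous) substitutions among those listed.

3

Codon 1: AUG (Met) → ACG (Thr) — missense.
Codon 2: CUG (Leu) → CUA (Leu) — synonymous.
Codon 3: ACG (Thr) → ACA (Thr) — synonymous.
Codon 4: AAU (Asn) → AUU (Ile) — missense.
Codon 5: UGU (Cys) → UAU (Tyr) — missense.
Codon 6: AGA (Arg) → AGG (Arg) — synonymous.
Codon 7: GAA (Glu) → GUA (Val) — missense.
Synonymous: 3 of 7.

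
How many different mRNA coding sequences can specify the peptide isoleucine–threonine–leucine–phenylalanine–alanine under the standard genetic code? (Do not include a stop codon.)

576

Ile: 3 codons.
Thr: 4 codons.
Leu: 6 codons.
Phe: 2 codons.
Ala: 4 codons.
3 × 4 × 6 × 2 × 4 = 576.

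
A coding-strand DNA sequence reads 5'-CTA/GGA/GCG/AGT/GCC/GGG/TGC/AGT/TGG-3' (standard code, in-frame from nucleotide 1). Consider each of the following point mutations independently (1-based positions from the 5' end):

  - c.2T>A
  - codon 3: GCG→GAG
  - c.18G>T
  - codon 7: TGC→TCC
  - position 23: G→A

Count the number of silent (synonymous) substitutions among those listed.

1

Codon 1: CTA (Leu) → CAA (Gln) — missense.
Codon 3: GCG (Ala) → GAG (Glu) — missense.
Codon 6: GGG (Gly) → GGT (Gly) — synonymous.
Codon 7: TGC (Cys) → TCC (Ser) — missense.
Codon 8: AGT (Ser) → AAT (Asn) — missense.
Synonymous: 1 of 5.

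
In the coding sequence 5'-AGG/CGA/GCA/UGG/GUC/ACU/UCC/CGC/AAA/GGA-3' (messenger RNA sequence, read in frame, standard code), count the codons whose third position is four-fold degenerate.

Codon 1 AGG (Arg): third position 2-fold.
Codon 2 CGA (Arg): third position 4-fold.
Codon 3 GCA (Ala): third position 4-fold.
Codon 4 UGG (Trp): third position 1-fold.
Codon 5 GUC (Val): third position 4-fold.
Codon 6 ACU (Thr): third position 4-fold.
Codon 7 UCC (Ser): third position 4-fold.
Codon 8 CGC (Arg): third position 4-fold.
Codon 9 AAA (Lys): third position 2-fold.
Codon 10 GGA (Gly): third position 4-fold.
Four-fold degenerate third positions: 7.

7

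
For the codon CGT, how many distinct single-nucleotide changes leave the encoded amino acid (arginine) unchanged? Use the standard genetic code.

Position 1: none → 0 synonymous.
Position 2: none → 0 synonymous.
Position 3: CGC, CGA, CGG → 3 synonymous.
Total: 0 + 0 + 3 = 3.

3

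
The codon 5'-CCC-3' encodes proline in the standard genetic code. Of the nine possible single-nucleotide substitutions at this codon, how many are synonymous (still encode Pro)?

3

Position 1: none → 0 synonymous.
Position 2: none → 0 synonymous.
Position 3: CCT, CCA, CCG → 3 synonymous.
Total: 0 + 0 + 3 = 3.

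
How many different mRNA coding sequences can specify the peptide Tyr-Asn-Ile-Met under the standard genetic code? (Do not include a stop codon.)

12

Tyr: 2 codons.
Asn: 2 codons.
Ile: 3 codons.
Met: 1 codon.
2 × 2 × 3 × 1 = 12.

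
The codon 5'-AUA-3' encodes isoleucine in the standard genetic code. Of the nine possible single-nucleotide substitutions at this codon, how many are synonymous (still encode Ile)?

Position 1: none → 0 synonymous.
Position 2: none → 0 synonymous.
Position 3: AUU, AUC → 2 synonymous.
Total: 0 + 0 + 2 = 2.

2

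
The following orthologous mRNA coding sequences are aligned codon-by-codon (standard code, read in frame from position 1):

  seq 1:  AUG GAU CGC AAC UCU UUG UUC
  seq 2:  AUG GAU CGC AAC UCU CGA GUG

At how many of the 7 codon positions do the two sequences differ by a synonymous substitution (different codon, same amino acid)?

Codon 1: AUG Met / AUG Met — identical.
Codon 2: GAU Asp / GAU Asp — identical.
Codon 3: CGC Arg / CGC Arg — identical.
Codon 4: AAC Asn / AAC Asn — identical.
Codon 5: UCU Ser / UCU Ser — identical.
Codon 6: UUG Leu / CGA Arg — nonsynonymous.
Codon 7: UUC Phe / GUG Val — nonsynonymous.
Synonymous differences: 0.

0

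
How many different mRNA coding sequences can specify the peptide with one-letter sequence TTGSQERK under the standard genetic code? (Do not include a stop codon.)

18432

Thr: 4 codons.
Thr: 4 codons.
Gly: 4 codons.
Ser: 6 codons.
Gln: 2 codons.
Glu: 2 codons.
Arg: 6 codons.
Lys: 2 codons.
4 × 4 × 4 × 6 × 2 × 2 × 6 × 2 = 18432.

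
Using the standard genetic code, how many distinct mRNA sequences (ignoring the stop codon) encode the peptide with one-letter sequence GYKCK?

64

Gly: 4 codons.
Tyr: 2 codons.
Lys: 2 codons.
Cys: 2 codons.
Lys: 2 codons.
4 × 2 × 2 × 2 × 2 = 64.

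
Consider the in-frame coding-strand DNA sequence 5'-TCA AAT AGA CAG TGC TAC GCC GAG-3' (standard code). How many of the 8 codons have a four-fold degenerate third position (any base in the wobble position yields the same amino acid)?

Codon 1 TCA (Ser): third position 4-fold.
Codon 2 AAT (Asn): third position 2-fold.
Codon 3 AGA (Arg): third position 2-fold.
Codon 4 CAG (Gln): third position 2-fold.
Codon 5 TGC (Cys): third position 2-fold.
Codon 6 TAC (Tyr): third position 2-fold.
Codon 7 GCC (Ala): third position 4-fold.
Codon 8 GAG (Glu): third position 2-fold.
Four-fold degenerate third positions: 2.

2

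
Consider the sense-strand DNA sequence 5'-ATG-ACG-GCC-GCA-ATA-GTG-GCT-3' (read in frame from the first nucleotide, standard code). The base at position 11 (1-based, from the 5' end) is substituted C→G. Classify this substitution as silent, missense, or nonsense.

missense

Position 11 falls in codon 4: GCA → Ala.
After the substitution the codon is GGA → Gly.
Ala ≠ Gly, so this is a missense mutation.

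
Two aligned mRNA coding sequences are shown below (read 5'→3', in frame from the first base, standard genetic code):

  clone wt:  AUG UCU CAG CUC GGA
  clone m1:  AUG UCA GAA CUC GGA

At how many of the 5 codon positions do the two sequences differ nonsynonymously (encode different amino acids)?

Codon 1: AUG Met / AUG Met — identical.
Codon 2: UCU Ser / UCA Ser — synonymous.
Codon 3: CAG Gln / GAA Glu — nonsynonymous.
Codon 4: CUC Leu / CUC Leu — identical.
Codon 5: GGA Gly / GGA Gly — identical.
Nonsynonymous differences: 1.

1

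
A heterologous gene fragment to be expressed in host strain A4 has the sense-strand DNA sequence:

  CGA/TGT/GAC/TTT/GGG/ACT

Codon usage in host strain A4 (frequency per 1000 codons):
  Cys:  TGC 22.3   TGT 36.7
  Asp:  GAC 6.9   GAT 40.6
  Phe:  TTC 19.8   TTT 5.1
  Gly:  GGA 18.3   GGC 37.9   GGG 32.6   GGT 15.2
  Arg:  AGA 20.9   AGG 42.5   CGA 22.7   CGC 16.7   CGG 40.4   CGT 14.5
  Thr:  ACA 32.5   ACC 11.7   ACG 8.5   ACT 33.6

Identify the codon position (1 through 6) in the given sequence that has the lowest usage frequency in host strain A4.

Codon 1 CGA (Arg): 22.7 per 1000.
Codon 2 TGT (Cys): 36.7 per 1000.
Codon 3 GAC (Asp): 6.9 per 1000.
Codon 4 TTT (Phe): 5.1 per 1000.
Codon 5 GGG (Gly): 32.6 per 1000.
Codon 6 ACT (Thr): 33.6 per 1000.
Lowest frequency is 5.1 at codon 4.

4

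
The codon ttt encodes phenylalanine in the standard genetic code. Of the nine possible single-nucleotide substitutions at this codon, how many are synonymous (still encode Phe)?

Position 1: none → 0 synonymous.
Position 2: none → 0 synonymous.
Position 3: TTC → 1 synonymous.
Total: 0 + 0 + 1 = 1.

1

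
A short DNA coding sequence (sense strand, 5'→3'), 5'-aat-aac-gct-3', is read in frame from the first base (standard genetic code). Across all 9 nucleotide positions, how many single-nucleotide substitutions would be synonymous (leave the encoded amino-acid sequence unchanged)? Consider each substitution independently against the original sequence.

5

Codon 1 (AAT, Asn): 1 synonymous substitution.
Codon 2 (AAC, Asn): 1 synonymous substitution.
Codon 3 (GCT, Ala): 3 synonymous substitutions.
Total: 1 + 1 + 3 = 5.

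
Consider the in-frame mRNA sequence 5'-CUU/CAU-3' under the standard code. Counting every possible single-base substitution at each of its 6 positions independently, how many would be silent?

Codon 1 (CUU, Leu): 3 synonymous substitutions.
Codon 2 (CAU, His): 1 synonymous substitution.
Total: 3 + 1 = 4.

4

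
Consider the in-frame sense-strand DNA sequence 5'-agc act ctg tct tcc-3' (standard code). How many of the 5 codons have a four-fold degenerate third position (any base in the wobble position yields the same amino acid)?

4

Codon 1 AGC (Ser): third position 2-fold.
Codon 2 ACT (Thr): third position 4-fold.
Codon 3 CTG (Leu): third position 4-fold.
Codon 4 TCT (Ser): third position 4-fold.
Codon 5 TCC (Ser): third position 4-fold.
Four-fold degenerate third positions: 4.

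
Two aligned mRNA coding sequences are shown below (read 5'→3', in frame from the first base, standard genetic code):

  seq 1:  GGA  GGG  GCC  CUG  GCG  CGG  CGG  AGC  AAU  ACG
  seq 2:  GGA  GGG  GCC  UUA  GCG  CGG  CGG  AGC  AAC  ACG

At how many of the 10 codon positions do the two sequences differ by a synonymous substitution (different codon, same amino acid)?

2

Codon 1: GGA Gly / GGA Gly — identical.
Codon 2: GGG Gly / GGG Gly — identical.
Codon 3: GCC Ala / GCC Ala — identical.
Codon 4: CUG Leu / UUA Leu — synonymous.
Codon 5: GCG Ala / GCG Ala — identical.
Codon 6: CGG Arg / CGG Arg — identical.
Codon 7: CGG Arg / CGG Arg — identical.
Codon 8: AGC Ser / AGC Ser — identical.
Codon 9: AAU Asn / AAC Asn — synonymous.
Codon 10: ACG Thr / ACG Thr — identical.
Synonymous differences: 2.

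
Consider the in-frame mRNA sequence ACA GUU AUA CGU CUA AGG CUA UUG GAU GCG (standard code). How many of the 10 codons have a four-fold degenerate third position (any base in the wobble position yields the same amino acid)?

Codon 1 ACA (Thr): third position 4-fold.
Codon 2 GUU (Val): third position 4-fold.
Codon 3 AUA (Ile): third position 3-fold.
Codon 4 CGU (Arg): third position 4-fold.
Codon 5 CUA (Leu): third position 4-fold.
Codon 6 AGG (Arg): third position 2-fold.
Codon 7 CUA (Leu): third position 4-fold.
Codon 8 UUG (Leu): third position 2-fold.
Codon 9 GAU (Asp): third position 2-fold.
Codon 10 GCG (Ala): third position 4-fold.
Four-fold degenerate third positions: 6.

6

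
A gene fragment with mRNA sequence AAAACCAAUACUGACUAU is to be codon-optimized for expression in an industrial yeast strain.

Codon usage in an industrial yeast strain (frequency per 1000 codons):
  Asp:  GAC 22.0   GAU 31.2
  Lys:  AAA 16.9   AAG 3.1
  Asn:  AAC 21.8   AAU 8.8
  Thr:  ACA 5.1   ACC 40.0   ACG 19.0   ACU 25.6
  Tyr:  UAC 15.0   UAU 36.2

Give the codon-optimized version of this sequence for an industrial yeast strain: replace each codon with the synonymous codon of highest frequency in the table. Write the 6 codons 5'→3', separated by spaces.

Codon 1 (Lys): best is AAA at 16.9.
Codon 2 (Thr): best is ACC at 40.0.
Codon 3 (Asn): best is AAC at 21.8.
Codon 4 (Thr): best is ACC at 40.0.
Codon 5 (Asp): best is GAU at 31.2.
Codon 6 (Tyr): best is UAU at 36.2.

AAA ACC AAC ACC GAU UAU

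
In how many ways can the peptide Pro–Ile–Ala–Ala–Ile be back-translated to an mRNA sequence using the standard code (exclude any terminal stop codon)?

Pro: 4 codons.
Ile: 3 codons.
Ala: 4 codons.
Ala: 4 codons.
Ile: 3 codons.
4 × 3 × 4 × 4 × 3 = 576.

576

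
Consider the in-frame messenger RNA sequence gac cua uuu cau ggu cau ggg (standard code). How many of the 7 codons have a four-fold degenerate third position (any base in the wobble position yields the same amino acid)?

3

Codon 1 GAC (Asp): third position 2-fold.
Codon 2 CUA (Leu): third position 4-fold.
Codon 3 UUU (Phe): third position 2-fold.
Codon 4 CAU (His): third position 2-fold.
Codon 5 GGU (Gly): third position 4-fold.
Codon 6 CAU (His): third position 2-fold.
Codon 7 GGG (Gly): third position 4-fold.
Four-fold degenerate third positions: 3.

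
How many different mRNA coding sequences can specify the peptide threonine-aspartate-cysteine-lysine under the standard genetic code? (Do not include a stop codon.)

Thr: 4 codons.
Asp: 2 codons.
Cys: 2 codons.
Lys: 2 codons.
4 × 2 × 2 × 2 = 32.

32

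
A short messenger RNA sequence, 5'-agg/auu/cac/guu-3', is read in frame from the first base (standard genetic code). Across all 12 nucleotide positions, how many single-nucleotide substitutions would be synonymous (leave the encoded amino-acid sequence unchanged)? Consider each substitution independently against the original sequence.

Codon 1 (AGG, Arg): 2 synonymous substitutions.
Codon 2 (AUU, Ile): 2 synonymous substitutions.
Codon 3 (CAC, His): 1 synonymous substitution.
Codon 4 (GUU, Val): 3 synonymous substitutions.
Total: 2 + 2 + 1 + 3 = 8.

8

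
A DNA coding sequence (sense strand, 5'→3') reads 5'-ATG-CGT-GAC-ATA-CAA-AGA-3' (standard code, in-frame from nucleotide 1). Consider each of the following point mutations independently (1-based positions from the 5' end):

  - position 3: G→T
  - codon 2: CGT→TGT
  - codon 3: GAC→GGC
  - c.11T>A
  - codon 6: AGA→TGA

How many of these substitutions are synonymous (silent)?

Codon 1: ATG (Met) → ATT (Ile) — missense.
Codon 2: CGT (Arg) → TGT (Cys) — missense.
Codon 3: GAC (Asp) → GGC (Gly) — missense.
Codon 4: ATA (Ile) → AAA (Lys) — missense.
Codon 6: AGA (Arg) → TGA (Stop) — nonsense.
Synonymous: 0 of 5.

0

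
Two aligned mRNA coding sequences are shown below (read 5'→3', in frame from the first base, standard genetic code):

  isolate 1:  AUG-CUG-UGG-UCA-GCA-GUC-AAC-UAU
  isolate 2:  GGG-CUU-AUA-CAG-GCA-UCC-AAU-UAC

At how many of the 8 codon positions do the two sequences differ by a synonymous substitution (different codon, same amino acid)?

3

Codon 1: AUG Met / GGG Gly — nonsynonymous.
Codon 2: CUG Leu / CUU Leu — synonymous.
Codon 3: UGG Trp / AUA Ile — nonsynonymous.
Codon 4: UCA Ser / CAG Gln — nonsynonymous.
Codon 5: GCA Ala / GCA Ala — identical.
Codon 6: GUC Val / UCC Ser — nonsynonymous.
Codon 7: AAC Asn / AAU Asn — synonymous.
Codon 8: UAU Tyr / UAC Tyr — synonymous.
Synonymous differences: 3.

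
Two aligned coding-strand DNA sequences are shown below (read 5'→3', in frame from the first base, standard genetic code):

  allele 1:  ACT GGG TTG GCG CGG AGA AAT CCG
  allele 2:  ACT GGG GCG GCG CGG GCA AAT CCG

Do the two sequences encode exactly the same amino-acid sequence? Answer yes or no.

no

Codon 1: ACT Thr / ACT Thr — identical.
Codon 2: GGG Gly / GGG Gly — identical.
Codon 3: TTG Leu / GCG Ala — nonsynonymous.
Codon 4: GCG Ala / GCG Ala — identical.
Codon 5: CGG Arg / CGG Arg — identical.
Codon 6: AGA Arg / GCA Ala — nonsynonymous.
Codon 7: AAT Asn / AAT Asn — identical.
Codon 8: CCG Pro / CCG Pro — identical.
Nonsynonymous differences: 2 → different protein.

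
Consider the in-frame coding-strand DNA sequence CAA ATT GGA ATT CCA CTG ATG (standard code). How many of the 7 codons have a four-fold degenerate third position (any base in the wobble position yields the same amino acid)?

Codon 1 CAA (Gln): third position 2-fold.
Codon 2 ATT (Ile): third position 3-fold.
Codon 3 GGA (Gly): third position 4-fold.
Codon 4 ATT (Ile): third position 3-fold.
Codon 5 CCA (Pro): third position 4-fold.
Codon 6 CTG (Leu): third position 4-fold.
Codon 7 ATG (Met): third position 1-fold.
Four-fold degenerate third positions: 3.

3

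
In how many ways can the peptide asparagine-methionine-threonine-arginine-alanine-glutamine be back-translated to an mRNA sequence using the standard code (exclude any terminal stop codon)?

384

Asn: 2 codons.
Met: 1 codon.
Thr: 4 codons.
Arg: 6 codons.
Ala: 4 codons.
Gln: 2 codons.
2 × 1 × 4 × 6 × 4 × 2 = 384.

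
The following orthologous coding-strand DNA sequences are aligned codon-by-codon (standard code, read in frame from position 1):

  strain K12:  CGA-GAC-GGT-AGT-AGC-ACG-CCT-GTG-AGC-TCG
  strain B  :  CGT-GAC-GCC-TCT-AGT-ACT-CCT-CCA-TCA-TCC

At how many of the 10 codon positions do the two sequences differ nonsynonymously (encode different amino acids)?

Codon 1: CGA Arg / CGT Arg — synonymous.
Codon 2: GAC Asp / GAC Asp — identical.
Codon 3: GGT Gly / GCC Ala — nonsynonymous.
Codon 4: AGT Ser / TCT Ser — synonymous.
Codon 5: AGC Ser / AGT Ser — synonymous.
Codon 6: ACG Thr / ACT Thr — synonymous.
Codon 7: CCT Pro / CCT Pro — identical.
Codon 8: GTG Val / CCA Pro — nonsynonymous.
Codon 9: AGC Ser / TCA Ser — synonymous.
Codon 10: TCG Ser / TCC Ser — synonymous.
Nonsynonymous differences: 2.

2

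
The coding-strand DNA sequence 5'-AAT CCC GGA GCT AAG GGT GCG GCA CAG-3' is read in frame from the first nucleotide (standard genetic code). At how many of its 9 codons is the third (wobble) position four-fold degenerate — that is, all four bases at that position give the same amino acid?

Codon 1 AAT (Asn): third position 2-fold.
Codon 2 CCC (Pro): third position 4-fold.
Codon 3 GGA (Gly): third position 4-fold.
Codon 4 GCT (Ala): third position 4-fold.
Codon 5 AAG (Lys): third position 2-fold.
Codon 6 GGT (Gly): third position 4-fold.
Codon 7 GCG (Ala): third position 4-fold.
Codon 8 GCA (Ala): third position 4-fold.
Codon 9 CAG (Gln): third position 2-fold.
Four-fold degenerate third positions: 6.

6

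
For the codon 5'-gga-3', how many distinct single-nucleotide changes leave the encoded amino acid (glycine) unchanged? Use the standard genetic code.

Position 1: none → 0 synonymous.
Position 2: none → 0 synonymous.
Position 3: GGU, GGC, GGG → 3 synonymous.
Total: 0 + 0 + 3 = 3.

3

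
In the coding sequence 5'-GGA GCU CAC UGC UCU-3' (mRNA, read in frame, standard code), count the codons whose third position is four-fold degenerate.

3

Codon 1 GGA (Gly): third position 4-fold.
Codon 2 GCU (Ala): third position 4-fold.
Codon 3 CAC (His): third position 2-fold.
Codon 4 UGC (Cys): third position 2-fold.
Codon 5 UCU (Ser): third position 4-fold.
Four-fold degenerate third positions: 3.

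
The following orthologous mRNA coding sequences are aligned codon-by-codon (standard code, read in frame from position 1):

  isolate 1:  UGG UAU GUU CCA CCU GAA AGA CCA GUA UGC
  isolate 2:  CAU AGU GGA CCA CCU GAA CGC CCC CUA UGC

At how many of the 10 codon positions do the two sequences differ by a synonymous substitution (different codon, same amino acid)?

Codon 1: UGG Trp / CAU His — nonsynonymous.
Codon 2: UAU Tyr / AGU Ser — nonsynonymous.
Codon 3: GUU Val / GGA Gly — nonsynonymous.
Codon 4: CCA Pro / CCA Pro — identical.
Codon 5: CCU Pro / CCU Pro — identical.
Codon 6: GAA Glu / GAA Glu — identical.
Codon 7: AGA Arg / CGC Arg — synonymous.
Codon 8: CCA Pro / CCC Pro — synonymous.
Codon 9: GUA Val / CUA Leu — nonsynonymous.
Codon 10: UGC Cys / UGC Cys — identical.
Synonymous differences: 2.

2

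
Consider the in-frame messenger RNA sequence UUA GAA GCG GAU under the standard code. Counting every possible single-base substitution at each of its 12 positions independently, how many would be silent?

Codon 1 (UUA, Leu): 2 synonymous substitutions.
Codon 2 (GAA, Glu): 1 synonymous substitution.
Codon 3 (GCG, Ala): 3 synonymous substitutions.
Codon 4 (GAU, Asp): 1 synonymous substitution.
Total: 2 + 1 + 3 + 1 = 7.

7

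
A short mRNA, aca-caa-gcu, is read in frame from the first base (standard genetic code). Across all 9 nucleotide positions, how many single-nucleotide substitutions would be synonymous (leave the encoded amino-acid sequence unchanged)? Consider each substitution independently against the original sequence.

7

Codon 1 (ACA, Thr): 3 synonymous substitutions.
Codon 2 (CAA, Gln): 1 synonymous substitution.
Codon 3 (GCU, Ala): 3 synonymous substitutions.
Total: 3 + 1 + 3 = 7.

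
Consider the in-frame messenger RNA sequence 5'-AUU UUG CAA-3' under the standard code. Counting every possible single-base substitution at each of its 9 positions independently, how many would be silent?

5

Codon 1 (AUU, Ile): 2 synonymous substitutions.
Codon 2 (UUG, Leu): 2 synonymous substitutions.
Codon 3 (CAA, Gln): 1 synonymous substitution.
Total: 2 + 2 + 1 = 5.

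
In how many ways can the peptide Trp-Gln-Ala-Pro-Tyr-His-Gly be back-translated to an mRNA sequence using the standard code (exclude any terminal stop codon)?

512

Trp: 1 codon.
Gln: 2 codons.
Ala: 4 codons.
Pro: 4 codons.
Tyr: 2 codons.
His: 2 codons.
Gly: 4 codons.
1 × 2 × 4 × 4 × 2 × 2 × 4 = 512.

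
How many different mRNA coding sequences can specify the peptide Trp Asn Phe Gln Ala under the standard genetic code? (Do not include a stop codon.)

Trp: 1 codon.
Asn: 2 codons.
Phe: 2 codons.
Gln: 2 codons.
Ala: 4 codons.
1 × 2 × 2 × 2 × 4 = 32.

32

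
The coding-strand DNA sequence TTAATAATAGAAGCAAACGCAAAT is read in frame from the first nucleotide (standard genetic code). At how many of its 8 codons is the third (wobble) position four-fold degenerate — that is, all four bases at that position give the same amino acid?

2

Codon 1 TTA (Leu): third position 2-fold.
Codon 2 ATA (Ile): third position 3-fold.
Codon 3 ATA (Ile): third position 3-fold.
Codon 4 GAA (Glu): third position 2-fold.
Codon 5 GCA (Ala): third position 4-fold.
Codon 6 AAC (Asn): third position 2-fold.
Codon 7 GCA (Ala): third position 4-fold.
Codon 8 AAT (Asn): third position 2-fold.
Four-fold degenerate third positions: 2.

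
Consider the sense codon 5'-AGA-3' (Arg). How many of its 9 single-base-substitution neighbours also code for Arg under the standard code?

Position 1: CGA → 1 synonymous.
Position 2: none → 0 synonymous.
Position 3: AGG → 1 synonymous.
Total: 1 + 0 + 1 = 2.

2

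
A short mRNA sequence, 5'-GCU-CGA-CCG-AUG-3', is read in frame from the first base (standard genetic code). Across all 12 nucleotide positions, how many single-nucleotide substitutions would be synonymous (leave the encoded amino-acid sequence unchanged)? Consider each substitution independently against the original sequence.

Codon 1 (GCU, Ala): 3 synonymous substitutions.
Codon 2 (CGA, Arg): 4 synonymous substitutions.
Codon 3 (CCG, Pro): 3 synonymous substitutions.
Codon 4 (AUG, Met): 0 synonymous substitutions.
Total: 3 + 4 + 3 + 0 = 10.

10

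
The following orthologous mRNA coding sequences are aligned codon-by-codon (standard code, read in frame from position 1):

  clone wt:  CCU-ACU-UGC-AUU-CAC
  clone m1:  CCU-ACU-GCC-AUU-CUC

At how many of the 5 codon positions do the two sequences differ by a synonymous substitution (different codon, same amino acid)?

Codon 1: CCU Pro / CCU Pro — identical.
Codon 2: ACU Thr / ACU Thr — identical.
Codon 3: UGC Cys / GCC Ala — nonsynonymous.
Codon 4: AUU Ile / AUU Ile — identical.
Codon 5: CAC His / CUC Leu — nonsynonymous.
Synonymous differences: 0.

0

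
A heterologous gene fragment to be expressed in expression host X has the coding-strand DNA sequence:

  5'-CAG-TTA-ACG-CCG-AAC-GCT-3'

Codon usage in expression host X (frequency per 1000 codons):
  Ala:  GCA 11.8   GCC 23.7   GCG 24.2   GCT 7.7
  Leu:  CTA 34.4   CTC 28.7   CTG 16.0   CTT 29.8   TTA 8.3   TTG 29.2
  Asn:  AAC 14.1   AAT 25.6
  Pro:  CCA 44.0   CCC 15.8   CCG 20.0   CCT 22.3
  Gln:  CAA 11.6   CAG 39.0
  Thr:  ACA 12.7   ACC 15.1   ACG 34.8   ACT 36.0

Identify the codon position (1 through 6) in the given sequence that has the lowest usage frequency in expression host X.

6

Codon 1 CAG (Gln): 39.0 per 1000.
Codon 2 TTA (Leu): 8.3 per 1000.
Codon 3 ACG (Thr): 34.8 per 1000.
Codon 4 CCG (Pro): 20.0 per 1000.
Codon 5 AAC (Asn): 14.1 per 1000.
Codon 6 GCT (Ala): 7.7 per 1000.
Lowest frequency is 7.7 at codon 6.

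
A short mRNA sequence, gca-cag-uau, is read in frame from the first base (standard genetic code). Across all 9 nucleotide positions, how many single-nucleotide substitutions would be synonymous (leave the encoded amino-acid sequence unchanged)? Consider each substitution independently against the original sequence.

5

Codon 1 (GCA, Ala): 3 synonymous substitutions.
Codon 2 (CAG, Gln): 1 synonymous substitution.
Codon 3 (UAU, Tyr): 1 synonymous substitution.
Total: 3 + 1 + 1 = 5.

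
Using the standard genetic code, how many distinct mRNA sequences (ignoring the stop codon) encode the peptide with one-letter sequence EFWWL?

24

Glu: 2 codons.
Phe: 2 codons.
Trp: 1 codon.
Trp: 1 codon.
Leu: 6 codons.
2 × 2 × 1 × 1 × 6 = 24.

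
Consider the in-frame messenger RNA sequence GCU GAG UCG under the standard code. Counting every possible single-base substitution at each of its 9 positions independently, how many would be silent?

Codon 1 (GCU, Ala): 3 synonymous substitutions.
Codon 2 (GAG, Glu): 1 synonymous substitution.
Codon 3 (UCG, Ser): 3 synonymous substitutions.
Total: 3 + 1 + 3 = 7.

7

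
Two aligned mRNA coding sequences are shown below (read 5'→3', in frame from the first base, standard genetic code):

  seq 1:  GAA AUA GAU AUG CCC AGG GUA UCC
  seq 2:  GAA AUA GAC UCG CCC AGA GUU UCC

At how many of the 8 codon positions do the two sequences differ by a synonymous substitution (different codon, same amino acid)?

Codon 1: GAA Glu / GAA Glu — identical.
Codon 2: AUA Ile / AUA Ile — identical.
Codon 3: GAU Asp / GAC Asp — synonymous.
Codon 4: AUG Met / UCG Ser — nonsynonymous.
Codon 5: CCC Pro / CCC Pro — identical.
Codon 6: AGG Arg / AGA Arg — synonymous.
Codon 7: GUA Val / GUU Val — synonymous.
Codon 8: UCC Ser / UCC Ser — identical.
Synonymous differences: 3.

3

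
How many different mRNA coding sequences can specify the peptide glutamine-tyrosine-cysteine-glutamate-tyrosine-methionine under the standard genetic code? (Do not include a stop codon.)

32

Gln: 2 codons.
Tyr: 2 codons.
Cys: 2 codons.
Glu: 2 codons.
Tyr: 2 codons.
Met: 1 codon.
2 × 2 × 2 × 2 × 2 × 1 = 32.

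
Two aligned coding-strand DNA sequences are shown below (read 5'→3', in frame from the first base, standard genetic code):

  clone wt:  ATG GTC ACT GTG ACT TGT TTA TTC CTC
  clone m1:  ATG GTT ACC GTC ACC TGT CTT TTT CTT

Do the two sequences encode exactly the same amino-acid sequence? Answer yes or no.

yes

Codon 1: ATG Met / ATG Met — identical.
Codon 2: GTC Val / GTT Val — synonymous.
Codon 3: ACT Thr / ACC Thr — synonymous.
Codon 4: GTG Val / GTC Val — synonymous.
Codon 5: ACT Thr / ACC Thr — synonymous.
Codon 6: TGT Cys / TGT Cys — identical.
Codon 7: TTA Leu / CTT Leu — synonymous.
Codon 8: TTC Phe / TTT Phe — synonymous.
Codon 9: CTC Leu / CTT Leu — synonymous.
Nonsynonymous differences: 0 → same protein.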